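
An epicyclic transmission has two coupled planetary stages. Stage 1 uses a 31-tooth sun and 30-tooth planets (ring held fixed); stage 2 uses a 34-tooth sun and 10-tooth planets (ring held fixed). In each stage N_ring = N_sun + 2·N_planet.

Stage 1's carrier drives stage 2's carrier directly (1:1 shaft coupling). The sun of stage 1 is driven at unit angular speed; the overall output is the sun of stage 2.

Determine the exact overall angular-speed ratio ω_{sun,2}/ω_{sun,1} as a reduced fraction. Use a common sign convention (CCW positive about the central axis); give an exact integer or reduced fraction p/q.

Stage 1: N_ring = 31 + 2·30 = 91
Stage 1: 31(ω_s−ω_c) = −91(ω_r−ω_c),  ω_r=0, ω_s=1
Stage 1: 31(1−ω_c) = −91(0−ω_c)  ⇒  122ω_c = 31  ⇒  ω_c = 31/122
  ⇒ ω_c¹/ω_s¹ = 31/122
Stage 2: N_ring = 34 + 2·10 = 54
Stage 2: 34(ω_s−ω_c) = −54(ω_r−ω_c),  ω_r=0, ω_c=1
Stage 2: ω_s = 1 − (54/34)(0−1) = 44/17
  ⇒ ω_s²/ω_c² = 44/17
Coupling ω_c² = ω_c¹ ⇒ overall = 31/122 × 44/17 = 682/1037

682/1037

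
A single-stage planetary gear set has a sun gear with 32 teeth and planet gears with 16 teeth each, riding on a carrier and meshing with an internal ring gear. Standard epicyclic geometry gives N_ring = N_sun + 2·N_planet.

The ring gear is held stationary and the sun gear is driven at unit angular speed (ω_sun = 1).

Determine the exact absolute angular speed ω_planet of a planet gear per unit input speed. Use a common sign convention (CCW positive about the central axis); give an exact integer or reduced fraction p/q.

-1

N_ring = 32 + 2·16 = 64
32(ω_s−ω_c) = −64(ω_r−ω_c),  ω_r=0, ω_s=1
32(1−ω_c) = −64(0−ω_c)  ⇒  96ω_c = 32  ⇒  ω_c = 1/3
sun–planet: 32·(1−1/3) = −16·(ω_p−ω_c)  ⇒  ω_p−ω_c = −(32/16)·(2/3) = -4/3
ω_p = 1/3 − 4/3 = -1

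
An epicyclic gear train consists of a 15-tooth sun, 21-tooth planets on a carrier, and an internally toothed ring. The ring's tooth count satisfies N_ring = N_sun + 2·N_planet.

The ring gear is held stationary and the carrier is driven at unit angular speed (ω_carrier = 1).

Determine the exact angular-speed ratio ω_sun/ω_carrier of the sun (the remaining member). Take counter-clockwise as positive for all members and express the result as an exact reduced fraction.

24/5

N_ring = 15 + 2·21 = 57
15(ω_s−ω_c) = −57(ω_r−ω_c),  ω_r=0, ω_c=1
ω_s = 1 − (57/15)(0−1) = 24/5
ω_s/ω_c = 24/5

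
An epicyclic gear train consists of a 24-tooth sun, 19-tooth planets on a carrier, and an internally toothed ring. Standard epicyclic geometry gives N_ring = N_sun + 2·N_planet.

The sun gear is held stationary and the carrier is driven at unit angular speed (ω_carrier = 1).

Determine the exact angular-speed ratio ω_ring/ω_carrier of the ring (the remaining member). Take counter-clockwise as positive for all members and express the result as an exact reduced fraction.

43/31

N_ring = 24 + 2·19 = 62
24(ω_s−ω_c) = −62(ω_r−ω_c),  ω_s=0, ω_c=1
ω_r = 1 − (24/62)(0−1) = 43/31
ω_r/ω_c = 43/31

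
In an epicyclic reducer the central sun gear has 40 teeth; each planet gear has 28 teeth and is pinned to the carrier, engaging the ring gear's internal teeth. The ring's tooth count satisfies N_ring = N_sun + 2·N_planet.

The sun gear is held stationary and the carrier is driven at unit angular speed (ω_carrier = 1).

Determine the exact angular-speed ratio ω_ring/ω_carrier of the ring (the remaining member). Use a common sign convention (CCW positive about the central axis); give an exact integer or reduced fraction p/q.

17/12

N_ring = 40 + 2·28 = 96
40(ω_s−ω_c) = −96(ω_r−ω_c),  ω_s=0, ω_c=1
ω_r = 1 − (40/96)(0−1) = 17/12
ω_r/ω_c = 17/12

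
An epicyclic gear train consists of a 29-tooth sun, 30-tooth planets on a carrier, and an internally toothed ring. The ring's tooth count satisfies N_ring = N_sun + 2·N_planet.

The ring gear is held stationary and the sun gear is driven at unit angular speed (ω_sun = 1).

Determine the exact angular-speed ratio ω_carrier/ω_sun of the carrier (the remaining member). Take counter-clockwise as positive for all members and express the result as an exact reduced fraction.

N_ring = 29 + 2·30 = 89
29(ω_s−ω_c) = −89(ω_r−ω_c),  ω_r=0, ω_s=1
29(1−ω_c) = −89(0−ω_c)  ⇒  118ω_c = 29  ⇒  ω_c = 29/118
ω_c/ω_s = 29/118

29/118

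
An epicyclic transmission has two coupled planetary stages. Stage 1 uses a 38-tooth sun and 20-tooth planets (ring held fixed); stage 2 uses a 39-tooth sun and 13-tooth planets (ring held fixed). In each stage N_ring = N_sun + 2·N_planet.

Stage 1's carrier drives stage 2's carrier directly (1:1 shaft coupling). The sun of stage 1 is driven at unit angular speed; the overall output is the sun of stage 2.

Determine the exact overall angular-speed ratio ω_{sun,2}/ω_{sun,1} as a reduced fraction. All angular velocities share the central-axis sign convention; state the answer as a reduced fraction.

76/87

Stage 1: N_ring = 38 + 2·20 = 78
Stage 1: 38(ω_s−ω_c) = −78(ω_r−ω_c),  ω_r=0, ω_s=1
Stage 1: 38(1−ω_c) = −78(0−ω_c)  ⇒  116ω_c = 38  ⇒  ω_c = 19/58
  ⇒ ω_c¹/ω_s¹ = 19/58
Stage 2: N_ring = 39 + 2·13 = 65
Stage 2: 39(ω_s−ω_c) = −65(ω_r−ω_c),  ω_r=0, ω_c=1
Stage 2: ω_s = 1 − (65/39)(0−1) = 8/3
  ⇒ ω_s²/ω_c² = 8/3
Coupling ω_c² = ω_c¹ ⇒ overall = 19/58 × 8/3 = 76/87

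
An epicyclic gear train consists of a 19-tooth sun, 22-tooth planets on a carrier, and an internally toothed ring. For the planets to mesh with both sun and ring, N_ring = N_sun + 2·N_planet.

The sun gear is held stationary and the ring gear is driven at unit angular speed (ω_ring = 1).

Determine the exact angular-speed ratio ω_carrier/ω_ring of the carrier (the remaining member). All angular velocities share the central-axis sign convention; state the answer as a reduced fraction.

63/82

N_ring = 19 + 2·22 = 63
19(ω_s−ω_c) = −63(ω_r−ω_c),  ω_s=0, ω_r=1
19(0−ω_c) = −63(1−ω_c)  ⇒  82ω_c = 63  ⇒  ω_c = 63/82
ω_c/ω_r = 63/82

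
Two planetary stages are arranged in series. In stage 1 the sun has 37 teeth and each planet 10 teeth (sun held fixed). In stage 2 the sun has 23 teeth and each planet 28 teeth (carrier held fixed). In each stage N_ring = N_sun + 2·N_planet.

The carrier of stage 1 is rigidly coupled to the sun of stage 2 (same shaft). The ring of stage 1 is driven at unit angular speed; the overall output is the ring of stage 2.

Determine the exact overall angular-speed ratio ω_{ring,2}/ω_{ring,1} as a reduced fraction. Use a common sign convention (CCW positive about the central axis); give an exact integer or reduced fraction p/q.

Stage 1: N_ring = 37 + 2·10 = 57
Stage 1: 37(ω_s−ω_c) = −57(ω_r−ω_c),  ω_s=0, ω_r=1
Stage 1: 37(0−ω_c) = −57(1−ω_c)  ⇒  94ω_c = 57  ⇒  ω_c = 57/94
  ⇒ ω_c¹/ω_r¹ = 57/94
Stage 2: N_ring = 23 + 2·28 = 79
Stage 2: 23(ω_s−ω_c) = −79(ω_r−ω_c),  ω_c=0, ω_s=1
Stage 2: ω_r = 0 − (23/79)(1−0) = -23/79
  ⇒ ω_r²/ω_s² = -23/79
Coupling ω_s² = ω_c¹ ⇒ overall = 57/94 × -23/79 = -1311/7426

-1311/7426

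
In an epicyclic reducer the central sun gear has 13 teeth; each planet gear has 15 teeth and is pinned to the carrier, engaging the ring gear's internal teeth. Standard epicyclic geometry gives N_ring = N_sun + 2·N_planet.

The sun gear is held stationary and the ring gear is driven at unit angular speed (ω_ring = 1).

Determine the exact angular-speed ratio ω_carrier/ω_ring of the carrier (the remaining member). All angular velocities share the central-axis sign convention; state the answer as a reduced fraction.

N_ring = 13 + 2·15 = 43
13(ω_s−ω_c) = −43(ω_r−ω_c),  ω_s=0, ω_r=1
13(0−ω_c) = −43(1−ω_c)  ⇒  56ω_c = 43  ⇒  ω_c = 43/56
ω_c/ω_r = 43/56

43/56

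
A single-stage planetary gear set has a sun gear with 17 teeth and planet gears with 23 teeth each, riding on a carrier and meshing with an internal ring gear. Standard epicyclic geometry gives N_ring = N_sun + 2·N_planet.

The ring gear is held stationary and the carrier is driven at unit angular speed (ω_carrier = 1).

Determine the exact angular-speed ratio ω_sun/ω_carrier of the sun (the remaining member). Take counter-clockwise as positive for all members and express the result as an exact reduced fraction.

80/17

N_ring = 17 + 2·23 = 63
17(ω_s−ω_c) = −63(ω_r−ω_c),  ω_r=0, ω_c=1
ω_s = 1 − (63/17)(0−1) = 80/17
ω_s/ω_c = 80/17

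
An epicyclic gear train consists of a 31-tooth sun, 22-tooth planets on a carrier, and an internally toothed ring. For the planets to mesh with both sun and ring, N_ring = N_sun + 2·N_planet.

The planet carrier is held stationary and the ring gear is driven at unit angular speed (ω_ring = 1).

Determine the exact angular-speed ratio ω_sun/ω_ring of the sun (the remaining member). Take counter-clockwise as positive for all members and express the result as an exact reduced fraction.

-75/31

N_ring = 31 + 2·22 = 75
31(ω_s−ω_c) = −75(ω_r−ω_c),  ω_c=0, ω_r=1
ω_s = 0 − (75/31)(1−0) = -75/31
ω_s/ω_r = -75/31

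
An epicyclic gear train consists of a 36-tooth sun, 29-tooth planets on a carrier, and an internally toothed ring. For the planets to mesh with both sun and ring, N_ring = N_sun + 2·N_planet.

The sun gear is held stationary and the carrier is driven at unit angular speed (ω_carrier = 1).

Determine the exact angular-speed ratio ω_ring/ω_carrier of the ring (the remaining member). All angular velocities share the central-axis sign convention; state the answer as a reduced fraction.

N_ring = 36 + 2·29 = 94
36(ω_s−ω_c) = −94(ω_r−ω_c),  ω_s=0, ω_c=1
ω_r = 1 − (36/94)(0−1) = 65/47
ω_r/ω_c = 65/47

65/47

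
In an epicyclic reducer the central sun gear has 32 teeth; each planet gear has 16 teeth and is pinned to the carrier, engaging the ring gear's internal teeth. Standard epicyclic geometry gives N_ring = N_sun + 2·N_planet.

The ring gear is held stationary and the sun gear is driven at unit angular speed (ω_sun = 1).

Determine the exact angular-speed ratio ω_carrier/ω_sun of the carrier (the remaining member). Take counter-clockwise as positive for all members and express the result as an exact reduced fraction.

1/3

N_ring = 32 + 2·16 = 64
32(ω_s−ω_c) = −64(ω_r−ω_c),  ω_r=0, ω_s=1
32(1−ω_c) = −64(0−ω_c)  ⇒  96ω_c = 32  ⇒  ω_c = 1/3
ω_c/ω_s = 1/3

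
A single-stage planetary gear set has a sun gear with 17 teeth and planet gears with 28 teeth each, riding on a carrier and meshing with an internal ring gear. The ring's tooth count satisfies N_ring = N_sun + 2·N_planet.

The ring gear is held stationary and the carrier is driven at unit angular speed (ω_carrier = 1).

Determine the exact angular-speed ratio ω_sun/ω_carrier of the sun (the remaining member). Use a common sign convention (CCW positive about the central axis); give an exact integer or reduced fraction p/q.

90/17

N_ring = 17 + 2·28 = 73
17(ω_s−ω_c) = −73(ω_r−ω_c),  ω_r=0, ω_c=1
ω_s = 1 − (73/17)(0−1) = 90/17
ω_s/ω_c = 90/17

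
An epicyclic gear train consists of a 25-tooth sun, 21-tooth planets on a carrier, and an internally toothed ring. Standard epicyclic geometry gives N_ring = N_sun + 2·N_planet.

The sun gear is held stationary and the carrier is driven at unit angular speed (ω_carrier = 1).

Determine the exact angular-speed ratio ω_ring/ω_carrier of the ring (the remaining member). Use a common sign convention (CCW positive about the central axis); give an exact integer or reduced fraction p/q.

92/67

N_ring = 25 + 2·21 = 67
25(ω_s−ω_c) = −67(ω_r−ω_c),  ω_s=0, ω_c=1
ω_r = 1 − (25/67)(0−1) = 92/67
ω_r/ω_c = 92/67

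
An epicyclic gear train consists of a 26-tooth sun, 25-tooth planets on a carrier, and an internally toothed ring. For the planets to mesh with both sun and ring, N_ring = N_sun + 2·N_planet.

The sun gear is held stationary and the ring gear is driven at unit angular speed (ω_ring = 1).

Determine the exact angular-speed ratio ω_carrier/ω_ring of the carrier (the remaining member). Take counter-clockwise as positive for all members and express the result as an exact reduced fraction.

38/51

N_ring = 26 + 2·25 = 76
26(ω_s−ω_c) = −76(ω_r−ω_c),  ω_s=0, ω_r=1
26(0−ω_c) = −76(1−ω_c)  ⇒  102ω_c = 76  ⇒  ω_c = 38/51
ω_c/ω_r = 38/51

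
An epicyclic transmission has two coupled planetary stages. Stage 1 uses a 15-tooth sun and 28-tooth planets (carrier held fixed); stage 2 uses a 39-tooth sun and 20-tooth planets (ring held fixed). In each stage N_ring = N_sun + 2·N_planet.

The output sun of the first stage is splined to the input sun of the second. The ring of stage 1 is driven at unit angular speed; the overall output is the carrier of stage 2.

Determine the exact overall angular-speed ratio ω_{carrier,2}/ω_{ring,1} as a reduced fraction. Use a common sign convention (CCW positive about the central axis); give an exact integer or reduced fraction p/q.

Stage 1: N_ring = 15 + 2·28 = 71
Stage 1: 15(ω_s−ω_c) = −71(ω_r−ω_c),  ω_c=0, ω_r=1
Stage 1: ω_s = 0 − (71/15)(1−0) = -71/15
  ⇒ ω_s¹/ω_r¹ = -71/15
Stage 2: N_ring = 39 + 2·20 = 79
Stage 2: 39(ω_s−ω_c) = −79(ω_r−ω_c),  ω_r=0, ω_s=1
Stage 2: 39(1−ω_c) = −79(0−ω_c)  ⇒  118ω_c = 39  ⇒  ω_c = 39/118
  ⇒ ω_c²/ω_s² = 39/118
Coupling ω_s² = ω_s¹ ⇒ overall = -71/15 × 39/118 = -923/590

-923/590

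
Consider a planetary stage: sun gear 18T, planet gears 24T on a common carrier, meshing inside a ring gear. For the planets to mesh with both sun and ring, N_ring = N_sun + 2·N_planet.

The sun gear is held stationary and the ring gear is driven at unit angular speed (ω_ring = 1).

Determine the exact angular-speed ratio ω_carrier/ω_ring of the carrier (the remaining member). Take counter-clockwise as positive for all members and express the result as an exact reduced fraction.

11/14

N_ring = 18 + 2·24 = 66
18(ω_s−ω_c) = −66(ω_r−ω_c),  ω_s=0, ω_r=1
18(0−ω_c) = −66(1−ω_c)  ⇒  84ω_c = 66  ⇒  ω_c = 11/14
ω_c/ω_r = 11/14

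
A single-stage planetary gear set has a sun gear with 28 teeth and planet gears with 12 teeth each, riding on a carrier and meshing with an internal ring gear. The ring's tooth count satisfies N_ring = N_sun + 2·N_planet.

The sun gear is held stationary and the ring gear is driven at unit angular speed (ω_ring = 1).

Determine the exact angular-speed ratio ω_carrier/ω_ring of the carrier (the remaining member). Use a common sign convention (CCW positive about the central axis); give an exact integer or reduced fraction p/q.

N_ring = 28 + 2·12 = 52
28(ω_s−ω_c) = −52(ω_r−ω_c),  ω_s=0, ω_r=1
28(0−ω_c) = −52(1−ω_c)  ⇒  80ω_c = 52  ⇒  ω_c = 13/20
ω_c/ω_r = 13/20

13/20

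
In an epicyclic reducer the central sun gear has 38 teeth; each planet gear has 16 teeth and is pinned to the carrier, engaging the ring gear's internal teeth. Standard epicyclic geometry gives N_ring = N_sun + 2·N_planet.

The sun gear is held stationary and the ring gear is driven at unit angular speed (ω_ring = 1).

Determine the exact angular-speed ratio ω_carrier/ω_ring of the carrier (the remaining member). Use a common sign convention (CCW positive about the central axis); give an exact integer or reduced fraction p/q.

N_ring = 38 + 2·16 = 70
38(ω_s−ω_c) = −70(ω_r−ω_c),  ω_s=0, ω_r=1
38(0−ω_c) = −70(1−ω_c)  ⇒  108ω_c = 70  ⇒  ω_c = 35/54
ω_c/ω_r = 35/54

35/54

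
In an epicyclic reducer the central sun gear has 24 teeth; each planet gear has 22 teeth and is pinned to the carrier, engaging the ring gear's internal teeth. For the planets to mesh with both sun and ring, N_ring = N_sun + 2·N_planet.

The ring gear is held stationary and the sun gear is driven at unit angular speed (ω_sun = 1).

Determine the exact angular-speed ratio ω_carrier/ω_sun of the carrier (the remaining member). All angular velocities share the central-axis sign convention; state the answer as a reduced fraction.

N_ring = 24 + 2·22 = 68
24(ω_s−ω_c) = −68(ω_r−ω_c),  ω_r=0, ω_s=1
24(1−ω_c) = −68(0−ω_c)  ⇒  92ω_c = 24  ⇒  ω_c = 6/23
ω_c/ω_s = 6/23

6/23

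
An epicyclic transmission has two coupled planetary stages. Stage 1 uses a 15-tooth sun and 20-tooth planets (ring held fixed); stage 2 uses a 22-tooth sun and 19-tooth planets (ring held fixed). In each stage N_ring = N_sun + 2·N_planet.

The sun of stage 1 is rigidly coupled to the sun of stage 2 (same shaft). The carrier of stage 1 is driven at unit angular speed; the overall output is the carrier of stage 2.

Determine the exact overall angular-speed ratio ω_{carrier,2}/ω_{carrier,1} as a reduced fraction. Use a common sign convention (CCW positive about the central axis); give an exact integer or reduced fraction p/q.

Stage 1: N_ring = 15 + 2·20 = 55
Stage 1: 15(ω_s−ω_c) = −55(ω_r−ω_c),  ω_r=0, ω_c=1
Stage 1: ω_s = 1 − (55/15)(0−1) = 14/3
  ⇒ ω_s¹/ω_c¹ = 14/3
Stage 2: N_ring = 22 + 2·19 = 60
Stage 2: 22(ω_s−ω_c) = −60(ω_r−ω_c),  ω_r=0, ω_s=1
Stage 2: 22(1−ω_c) = −60(0−ω_c)  ⇒  82ω_c = 22  ⇒  ω_c = 11/41
  ⇒ ω_c²/ω_s² = 11/41
Coupling ω_s² = ω_s¹ ⇒ overall = 14/3 × 11/41 = 154/123

154/123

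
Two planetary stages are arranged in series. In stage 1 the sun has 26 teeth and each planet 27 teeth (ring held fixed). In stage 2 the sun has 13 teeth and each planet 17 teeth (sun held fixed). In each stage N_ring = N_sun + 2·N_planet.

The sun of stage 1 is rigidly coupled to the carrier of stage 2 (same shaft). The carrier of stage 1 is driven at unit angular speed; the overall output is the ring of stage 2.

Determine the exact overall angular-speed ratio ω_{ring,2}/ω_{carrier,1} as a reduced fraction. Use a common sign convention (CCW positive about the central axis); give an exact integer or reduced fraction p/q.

3180/611

Stage 1: N_ring = 26 + 2·27 = 80
Stage 1: 26(ω_s−ω_c) = −80(ω_r−ω_c),  ω_r=0, ω_c=1
Stage 1: ω_s = 1 − (80/26)(0−1) = 53/13
  ⇒ ω_s¹/ω_c¹ = 53/13
Stage 2: N_ring = 13 + 2·17 = 47
Stage 2: 13(ω_s−ω_c) = −47(ω_r−ω_c),  ω_s=0, ω_c=1
Stage 2: ω_r = 1 − (13/47)(0−1) = 60/47
  ⇒ ω_r²/ω_c² = 60/47
Coupling ω_c² = ω_s¹ ⇒ overall = 53/13 × 60/47 = 3180/611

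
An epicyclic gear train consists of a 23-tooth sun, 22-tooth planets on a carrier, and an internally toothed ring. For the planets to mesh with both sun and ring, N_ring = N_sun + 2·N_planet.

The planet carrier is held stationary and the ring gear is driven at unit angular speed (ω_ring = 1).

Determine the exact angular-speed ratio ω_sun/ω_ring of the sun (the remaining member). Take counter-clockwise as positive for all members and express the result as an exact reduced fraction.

N_ring = 23 + 2·22 = 67
23(ω_s−ω_c) = −67(ω_r−ω_c),  ω_c=0, ω_r=1
ω_s = 0 − (67/23)(1−0) = -67/23
ω_s/ω_r = -67/23

-67/23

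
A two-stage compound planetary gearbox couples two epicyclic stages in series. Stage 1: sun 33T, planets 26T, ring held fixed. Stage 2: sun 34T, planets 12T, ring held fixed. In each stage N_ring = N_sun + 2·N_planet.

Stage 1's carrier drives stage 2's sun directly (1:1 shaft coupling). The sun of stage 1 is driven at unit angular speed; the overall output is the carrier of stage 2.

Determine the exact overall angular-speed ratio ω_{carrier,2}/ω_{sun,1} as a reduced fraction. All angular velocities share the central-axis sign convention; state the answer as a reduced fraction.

Stage 1: N_ring = 33 + 2·26 = 85
Stage 1: 33(ω_s−ω_c) = −85(ω_r−ω_c),  ω_r=0, ω_s=1
Stage 1: 33(1−ω_c) = −85(0−ω_c)  ⇒  118ω_c = 33  ⇒  ω_c = 33/118
  ⇒ ω_c¹/ω_s¹ = 33/118
Stage 2: N_ring = 34 + 2·12 = 58
Stage 2: 34(ω_s−ω_c) = −58(ω_r−ω_c),  ω_r=0, ω_s=1
Stage 2: 34(1−ω_c) = −58(0−ω_c)  ⇒  92ω_c = 34  ⇒  ω_c = 17/46
  ⇒ ω_c²/ω_s² = 17/46
Coupling ω_s² = ω_c¹ ⇒ overall = 33/118 × 17/46 = 561/5428

561/5428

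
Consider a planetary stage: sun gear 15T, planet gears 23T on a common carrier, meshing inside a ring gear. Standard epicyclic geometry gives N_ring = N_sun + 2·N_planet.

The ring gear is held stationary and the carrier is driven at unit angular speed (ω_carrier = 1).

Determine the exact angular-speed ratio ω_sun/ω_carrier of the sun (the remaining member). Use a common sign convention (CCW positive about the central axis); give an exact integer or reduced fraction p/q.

76/15

N_ring = 15 + 2·23 = 61
15(ω_s−ω_c) = −61(ω_r−ω_c),  ω_r=0, ω_c=1
ω_s = 1 − (61/15)(0−1) = 76/15
ω_s/ω_c = 76/15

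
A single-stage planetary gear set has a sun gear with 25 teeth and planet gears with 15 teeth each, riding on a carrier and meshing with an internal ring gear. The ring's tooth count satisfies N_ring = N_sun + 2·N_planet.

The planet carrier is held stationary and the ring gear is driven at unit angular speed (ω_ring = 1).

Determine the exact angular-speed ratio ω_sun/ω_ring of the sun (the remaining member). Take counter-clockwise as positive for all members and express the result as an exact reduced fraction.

-11/5

N_ring = 25 + 2·15 = 55
25(ω_s−ω_c) = −55(ω_r−ω_c),  ω_c=0, ω_r=1
ω_s = 0 − (55/25)(1−0) = -11/5
ω_s/ω_r = -11/5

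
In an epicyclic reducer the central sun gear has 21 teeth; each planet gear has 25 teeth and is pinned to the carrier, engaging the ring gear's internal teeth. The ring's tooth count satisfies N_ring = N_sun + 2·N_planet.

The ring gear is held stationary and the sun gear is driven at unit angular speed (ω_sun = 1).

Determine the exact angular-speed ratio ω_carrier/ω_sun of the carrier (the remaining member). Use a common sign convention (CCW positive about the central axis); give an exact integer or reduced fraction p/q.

21/92

N_ring = 21 + 2·25 = 71
21(ω_s−ω_c) = −71(ω_r−ω_c),  ω_r=0, ω_s=1
21(1−ω_c) = −71(0−ω_c)  ⇒  92ω_c = 21  ⇒  ω_c = 21/92
ω_c/ω_s = 21/92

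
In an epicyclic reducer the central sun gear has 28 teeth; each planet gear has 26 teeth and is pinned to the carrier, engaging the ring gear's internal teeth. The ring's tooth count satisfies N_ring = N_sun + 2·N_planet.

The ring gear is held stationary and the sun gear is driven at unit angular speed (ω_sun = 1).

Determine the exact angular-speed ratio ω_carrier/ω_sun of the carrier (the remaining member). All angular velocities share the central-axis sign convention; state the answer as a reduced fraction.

N_ring = 28 + 2·26 = 80
28(ω_s−ω_c) = −80(ω_r−ω_c),  ω_r=0, ω_s=1
28(1−ω_c) = −80(0−ω_c)  ⇒  108ω_c = 28  ⇒  ω_c = 7/27
ω_c/ω_s = 7/27

7/27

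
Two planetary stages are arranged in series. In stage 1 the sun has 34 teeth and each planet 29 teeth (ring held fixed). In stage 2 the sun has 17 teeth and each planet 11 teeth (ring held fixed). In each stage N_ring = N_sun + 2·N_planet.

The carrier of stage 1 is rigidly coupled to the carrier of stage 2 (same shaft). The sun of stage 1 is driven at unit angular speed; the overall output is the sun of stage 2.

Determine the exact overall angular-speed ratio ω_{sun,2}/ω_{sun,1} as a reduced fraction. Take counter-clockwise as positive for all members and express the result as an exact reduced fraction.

Stage 1: N_ring = 34 + 2·29 = 92
Stage 1: 34(ω_s−ω_c) = −92(ω_r−ω_c),  ω_r=0, ω_s=1
Stage 1: 34(1−ω_c) = −92(0−ω_c)  ⇒  126ω_c = 34  ⇒  ω_c = 17/63
  ⇒ ω_c¹/ω_s¹ = 17/63
Stage 2: N_ring = 17 + 2·11 = 39
Stage 2: 17(ω_s−ω_c) = −39(ω_r−ω_c),  ω_r=0, ω_c=1
Stage 2: ω_s = 1 − (39/17)(0−1) = 56/17
  ⇒ ω_s²/ω_c² = 56/17
Coupling ω_c² = ω_c¹ ⇒ overall = 17/63 × 56/17 = 8/9

8/9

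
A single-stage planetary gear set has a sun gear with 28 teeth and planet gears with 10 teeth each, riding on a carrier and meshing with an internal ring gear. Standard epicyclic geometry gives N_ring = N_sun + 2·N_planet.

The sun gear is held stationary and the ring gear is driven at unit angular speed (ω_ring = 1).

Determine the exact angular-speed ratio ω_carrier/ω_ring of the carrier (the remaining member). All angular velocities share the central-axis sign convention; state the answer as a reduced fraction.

N_ring = 28 + 2·10 = 48
28(ω_s−ω_c) = −48(ω_r−ω_c),  ω_s=0, ω_r=1
28(0−ω_c) = −48(1−ω_c)  ⇒  76ω_c = 48  ⇒  ω_c = 12/19
ω_c/ω_r = 12/19

12/19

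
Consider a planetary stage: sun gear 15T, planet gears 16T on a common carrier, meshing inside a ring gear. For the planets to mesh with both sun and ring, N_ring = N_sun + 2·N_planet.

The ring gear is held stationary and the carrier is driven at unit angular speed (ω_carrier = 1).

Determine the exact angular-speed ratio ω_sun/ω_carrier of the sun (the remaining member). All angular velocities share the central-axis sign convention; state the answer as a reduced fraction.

N_ring = 15 + 2·16 = 47
15(ω_s−ω_c) = −47(ω_r−ω_c),  ω_r=0, ω_c=1
ω_s = 1 − (47/15)(0−1) = 62/15
ω_s/ω_c = 62/15

62/15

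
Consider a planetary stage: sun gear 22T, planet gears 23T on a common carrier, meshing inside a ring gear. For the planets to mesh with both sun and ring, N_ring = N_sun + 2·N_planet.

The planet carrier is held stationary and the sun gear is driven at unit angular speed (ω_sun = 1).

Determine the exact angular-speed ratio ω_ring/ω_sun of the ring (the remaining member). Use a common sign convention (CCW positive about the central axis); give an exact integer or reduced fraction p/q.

-11/34

N_ring = 22 + 2·23 = 68
22(ω_s−ω_c) = −68(ω_r−ω_c),  ω_c=0, ω_s=1
ω_r = 0 − (22/68)(1−0) = -11/34
ω_r/ω_s = -11/34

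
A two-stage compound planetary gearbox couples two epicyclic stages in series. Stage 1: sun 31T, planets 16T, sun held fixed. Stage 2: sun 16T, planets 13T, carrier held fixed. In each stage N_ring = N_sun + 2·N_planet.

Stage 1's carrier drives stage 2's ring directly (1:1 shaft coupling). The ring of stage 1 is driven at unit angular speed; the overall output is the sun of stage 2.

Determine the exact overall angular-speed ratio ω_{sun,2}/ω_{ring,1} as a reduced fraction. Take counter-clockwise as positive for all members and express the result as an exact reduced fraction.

Stage 1: N_ring = 31 + 2·16 = 63
Stage 1: 31(ω_s−ω_c) = −63(ω_r−ω_c),  ω_s=0, ω_r=1
Stage 1: 31(0−ω_c) = −63(1−ω_c)  ⇒  94ω_c = 63  ⇒  ω_c = 63/94
  ⇒ ω_c¹/ω_r¹ = 63/94
Stage 2: N_ring = 16 + 2·13 = 42
Stage 2: 16(ω_s−ω_c) = −42(ω_r−ω_c),  ω_c=0, ω_r=1
Stage 2: ω_s = 0 − (42/16)(1−0) = -21/8
  ⇒ ω_s²/ω_r² = -21/8
Coupling ω_r² = ω_c¹ ⇒ overall = 63/94 × -21/8 = -1323/752

-1323/752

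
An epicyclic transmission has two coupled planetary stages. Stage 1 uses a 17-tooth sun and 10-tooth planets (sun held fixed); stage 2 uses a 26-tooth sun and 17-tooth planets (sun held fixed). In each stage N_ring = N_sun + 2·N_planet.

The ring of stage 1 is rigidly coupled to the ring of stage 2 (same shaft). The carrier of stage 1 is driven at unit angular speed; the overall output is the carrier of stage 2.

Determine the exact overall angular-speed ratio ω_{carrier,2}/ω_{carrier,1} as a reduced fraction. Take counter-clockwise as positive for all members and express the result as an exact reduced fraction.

1620/1591

Stage 1: N_ring = 17 + 2·10 = 37
Stage 1: 17(ω_s−ω_c) = −37(ω_r−ω_c),  ω_s=0, ω_c=1
Stage 1: ω_r = 1 − (17/37)(0−1) = 54/37
  ⇒ ω_r¹/ω_c¹ = 54/37
Stage 2: N_ring = 26 + 2·17 = 60
Stage 2: 26(ω_s−ω_c) = −60(ω_r−ω_c),  ω_s=0, ω_r=1
Stage 2: 26(0−ω_c) = −60(1−ω_c)  ⇒  86ω_c = 60  ⇒  ω_c = 30/43
  ⇒ ω_c²/ω_r² = 30/43
Coupling ω_r² = ω_r¹ ⇒ overall = 54/37 × 30/43 = 1620/1591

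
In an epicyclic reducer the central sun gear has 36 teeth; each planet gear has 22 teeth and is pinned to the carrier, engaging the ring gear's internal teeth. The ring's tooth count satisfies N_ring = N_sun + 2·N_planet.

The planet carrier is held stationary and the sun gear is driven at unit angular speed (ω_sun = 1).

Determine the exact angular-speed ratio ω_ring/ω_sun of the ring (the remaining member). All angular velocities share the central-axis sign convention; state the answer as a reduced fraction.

-9/20

N_ring = 36 + 2·22 = 80
36(ω_s−ω_c) = −80(ω_r−ω_c),  ω_c=0, ω_s=1
ω_r = 0 − (36/80)(1−0) = -9/20
ω_r/ω_s = -9/20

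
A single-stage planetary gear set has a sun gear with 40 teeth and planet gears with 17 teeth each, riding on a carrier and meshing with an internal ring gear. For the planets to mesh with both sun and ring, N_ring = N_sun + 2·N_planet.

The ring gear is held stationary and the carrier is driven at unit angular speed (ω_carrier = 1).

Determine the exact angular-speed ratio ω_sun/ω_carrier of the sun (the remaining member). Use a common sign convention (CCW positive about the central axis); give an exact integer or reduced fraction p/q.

N_ring = 40 + 2·17 = 74
40(ω_s−ω_c) = −74(ω_r−ω_c),  ω_r=0, ω_c=1
ω_s = 1 − (74/40)(0−1) = 57/20
ω_s/ω_c = 57/20

57/20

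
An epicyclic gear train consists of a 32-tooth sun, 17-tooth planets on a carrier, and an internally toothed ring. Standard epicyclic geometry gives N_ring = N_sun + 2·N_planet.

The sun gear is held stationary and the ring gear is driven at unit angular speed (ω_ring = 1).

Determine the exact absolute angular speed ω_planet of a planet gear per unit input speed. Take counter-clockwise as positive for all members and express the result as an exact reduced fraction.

N_ring = 32 + 2·17 = 66
32(ω_s−ω_c) = −66(ω_r−ω_c),  ω_s=0, ω_r=1
32(0−ω_c) = −66(1−ω_c)  ⇒  98ω_c = 66  ⇒  ω_c = 33/49
sun–planet: 32·(0−33/49) = −17·(ω_p−ω_c)  ⇒  ω_p−ω_c = −(32/17)·(-33/49) = 1056/833
ω_p = 33/49 + 1056/833 = 33/17

33/17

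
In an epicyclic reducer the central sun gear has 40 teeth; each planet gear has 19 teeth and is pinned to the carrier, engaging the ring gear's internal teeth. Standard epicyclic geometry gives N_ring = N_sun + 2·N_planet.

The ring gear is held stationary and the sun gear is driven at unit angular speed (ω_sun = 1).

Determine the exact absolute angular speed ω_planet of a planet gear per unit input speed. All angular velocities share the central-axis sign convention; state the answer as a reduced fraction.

-20/19

N_ring = 40 + 2·19 = 78
40(ω_s−ω_c) = −78(ω_r−ω_c),  ω_r=0, ω_s=1
40(1−ω_c) = −78(0−ω_c)  ⇒  118ω_c = 40  ⇒  ω_c = 20/59
sun–planet: 40·(1−20/59) = −19·(ω_p−ω_c)  ⇒  ω_p−ω_c = −(40/19)·(39/59) = -1560/1121
ω_p = 20/59 − 1560/1121 = -20/19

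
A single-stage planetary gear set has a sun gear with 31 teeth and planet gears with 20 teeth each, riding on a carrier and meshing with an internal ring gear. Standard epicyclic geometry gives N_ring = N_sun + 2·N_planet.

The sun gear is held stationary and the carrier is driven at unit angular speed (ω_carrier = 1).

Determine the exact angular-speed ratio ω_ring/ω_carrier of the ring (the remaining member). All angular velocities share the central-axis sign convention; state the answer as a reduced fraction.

N_ring = 31 + 2·20 = 71
31(ω_s−ω_c) = −71(ω_r−ω_c),  ω_s=0, ω_c=1
ω_r = 1 − (31/71)(0−1) = 102/71
ω_r/ω_c = 102/71

102/71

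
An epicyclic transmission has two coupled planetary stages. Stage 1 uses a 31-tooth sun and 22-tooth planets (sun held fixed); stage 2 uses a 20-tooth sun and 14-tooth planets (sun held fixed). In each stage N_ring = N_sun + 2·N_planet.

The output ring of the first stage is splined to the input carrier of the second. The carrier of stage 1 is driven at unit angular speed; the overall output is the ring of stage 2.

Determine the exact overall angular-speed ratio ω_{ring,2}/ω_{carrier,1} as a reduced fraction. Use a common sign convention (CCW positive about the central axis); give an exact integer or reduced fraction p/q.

901/450

Stage 1: N_ring = 31 + 2·22 = 75
Stage 1: 31(ω_s−ω_c) = −75(ω_r−ω_c),  ω_s=0, ω_c=1
Stage 1: ω_r = 1 − (31/75)(0−1) = 106/75
  ⇒ ω_r¹/ω_c¹ = 106/75
Stage 2: N_ring = 20 + 2·14 = 48
Stage 2: 20(ω_s−ω_c) = −48(ω_r−ω_c),  ω_s=0, ω_c=1
Stage 2: ω_r = 1 − (20/48)(0−1) = 17/12
  ⇒ ω_r²/ω_c² = 17/12
Coupling ω_c² = ω_r¹ ⇒ overall = 106/75 × 17/12 = 901/450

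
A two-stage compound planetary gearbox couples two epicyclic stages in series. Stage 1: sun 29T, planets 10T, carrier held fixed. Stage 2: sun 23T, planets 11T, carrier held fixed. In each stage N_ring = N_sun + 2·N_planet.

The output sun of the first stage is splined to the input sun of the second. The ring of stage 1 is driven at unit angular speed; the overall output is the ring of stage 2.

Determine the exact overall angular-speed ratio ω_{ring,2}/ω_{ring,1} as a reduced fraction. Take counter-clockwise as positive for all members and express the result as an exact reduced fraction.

1127/1305

Stage 1: N_ring = 29 + 2·10 = 49
Stage 1: 29(ω_s−ω_c) = −49(ω_r−ω_c),  ω_c=0, ω_r=1
Stage 1: ω_s = 0 − (49/29)(1−0) = -49/29
  ⇒ ω_s¹/ω_r¹ = -49/29
Stage 2: N_ring = 23 + 2·11 = 45
Stage 2: 23(ω_s−ω_c) = −45(ω_r−ω_c),  ω_c=0, ω_s=1
Stage 2: ω_r = 0 − (23/45)(1−0) = -23/45
  ⇒ ω_r²/ω_s² = -23/45
Coupling ω_s² = ω_s¹ ⇒ overall = -49/29 × -23/45 = 1127/1305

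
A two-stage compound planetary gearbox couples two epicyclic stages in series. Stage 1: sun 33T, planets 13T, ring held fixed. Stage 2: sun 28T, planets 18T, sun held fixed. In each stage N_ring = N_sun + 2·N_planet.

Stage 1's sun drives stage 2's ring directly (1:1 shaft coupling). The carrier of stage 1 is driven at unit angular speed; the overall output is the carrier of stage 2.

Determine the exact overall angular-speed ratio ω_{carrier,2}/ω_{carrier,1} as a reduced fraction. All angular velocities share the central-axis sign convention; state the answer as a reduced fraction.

64/33

Stage 1: N_ring = 33 + 2·13 = 59
Stage 1: 33(ω_s−ω_c) = −59(ω_r−ω_c),  ω_r=0, ω_c=1
Stage 1: ω_s = 1 − (59/33)(0−1) = 92/33
  ⇒ ω_s¹/ω_c¹ = 92/33
Stage 2: N_ring = 28 + 2·18 = 64
Stage 2: 28(ω_s−ω_c) = −64(ω_r−ω_c),  ω_s=0, ω_r=1
Stage 2: 28(0−ω_c) = −64(1−ω_c)  ⇒  92ω_c = 64  ⇒  ω_c = 16/23
  ⇒ ω_c²/ω_r² = 16/23
Coupling ω_r² = ω_s¹ ⇒ overall = 92/33 × 16/23 = 64/33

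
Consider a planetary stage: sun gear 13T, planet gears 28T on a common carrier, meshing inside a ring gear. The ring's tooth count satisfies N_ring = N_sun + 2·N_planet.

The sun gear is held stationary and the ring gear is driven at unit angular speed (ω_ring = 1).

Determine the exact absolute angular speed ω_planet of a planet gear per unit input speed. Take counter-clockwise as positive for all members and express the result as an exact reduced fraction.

N_ring = 13 + 2·28 = 69
13(ω_s−ω_c) = −69(ω_r−ω_c),  ω_s=0, ω_r=1
13(0−ω_c) = −69(1−ω_c)  ⇒  82ω_c = 69  ⇒  ω_c = 69/82
sun–planet: 13·(0−69/82) = −28·(ω_p−ω_c)  ⇒  ω_p−ω_c = −(13/28)·(-69/82) = 897/2296
ω_p = 69/82 + 897/2296 = 69/56

69/56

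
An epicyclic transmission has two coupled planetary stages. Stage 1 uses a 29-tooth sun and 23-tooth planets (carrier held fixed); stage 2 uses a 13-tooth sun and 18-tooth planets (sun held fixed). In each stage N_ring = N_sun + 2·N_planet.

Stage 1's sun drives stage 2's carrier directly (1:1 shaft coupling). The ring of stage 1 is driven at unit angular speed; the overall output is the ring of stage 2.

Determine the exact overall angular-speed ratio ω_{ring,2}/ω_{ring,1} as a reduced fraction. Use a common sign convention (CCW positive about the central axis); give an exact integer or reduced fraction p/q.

-4650/1421

Stage 1: N_ring = 29 + 2·23 = 75
Stage 1: 29(ω_s−ω_c) = −75(ω_r−ω_c),  ω_c=0, ω_r=1
Stage 1: ω_s = 0 − (75/29)(1−0) = -75/29
  ⇒ ω_s¹/ω_r¹ = -75/29
Stage 2: N_ring = 13 + 2·18 = 49
Stage 2: 13(ω_s−ω_c) = −49(ω_r−ω_c),  ω_s=0, ω_c=1
Stage 2: ω_r = 1 − (13/49)(0−1) = 62/49
  ⇒ ω_r²/ω_c² = 62/49
Coupling ω_c² = ω_s¹ ⇒ overall = -75/29 × 62/49 = -4650/1421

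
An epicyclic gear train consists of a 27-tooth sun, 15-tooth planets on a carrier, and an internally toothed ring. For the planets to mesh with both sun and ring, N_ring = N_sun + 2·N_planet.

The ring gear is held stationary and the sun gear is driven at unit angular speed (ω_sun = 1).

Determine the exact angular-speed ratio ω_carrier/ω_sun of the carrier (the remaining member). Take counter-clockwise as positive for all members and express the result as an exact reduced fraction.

N_ring = 27 + 2·15 = 57
27(ω_s−ω_c) = −57(ω_r−ω_c),  ω_r=0, ω_s=1
27(1−ω_c) = −57(0−ω_c)  ⇒  84ω_c = 27  ⇒  ω_c = 9/28
ω_c/ω_s = 9/28

9/28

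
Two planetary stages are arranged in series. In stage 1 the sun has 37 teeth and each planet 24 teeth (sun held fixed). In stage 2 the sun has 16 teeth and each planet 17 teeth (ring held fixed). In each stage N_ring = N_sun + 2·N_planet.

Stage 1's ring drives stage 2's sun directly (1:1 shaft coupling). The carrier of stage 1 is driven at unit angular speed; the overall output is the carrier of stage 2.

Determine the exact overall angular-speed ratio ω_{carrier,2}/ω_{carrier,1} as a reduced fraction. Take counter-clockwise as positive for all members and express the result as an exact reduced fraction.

976/2805

Stage 1: N_ring = 37 + 2·24 = 85
Stage 1: 37(ω_s−ω_c) = −85(ω_r−ω_c),  ω_s=0, ω_c=1
Stage 1: ω_r = 1 − (37/85)(0−1) = 122/85
  ⇒ ω_r¹/ω_c¹ = 122/85
Stage 2: N_ring = 16 + 2·17 = 50
Stage 2: 16(ω_s−ω_c) = −50(ω_r−ω_c),  ω_r=0, ω_s=1
Stage 2: 16(1−ω_c) = −50(0−ω_c)  ⇒  66ω_c = 16  ⇒  ω_c = 8/33
  ⇒ ω_c²/ω_s² = 8/33
Coupling ω_s² = ω_r¹ ⇒ overall = 122/85 × 8/33 = 976/2805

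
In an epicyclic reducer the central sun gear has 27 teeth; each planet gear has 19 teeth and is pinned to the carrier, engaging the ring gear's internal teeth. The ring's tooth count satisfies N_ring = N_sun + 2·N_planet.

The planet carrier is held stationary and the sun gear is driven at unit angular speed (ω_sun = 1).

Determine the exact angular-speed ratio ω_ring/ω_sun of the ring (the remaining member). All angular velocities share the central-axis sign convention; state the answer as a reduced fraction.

-27/65

N_ring = 27 + 2·19 = 65
27(ω_s−ω_c) = −65(ω_r−ω_c),  ω_c=0, ω_s=1
ω_r = 0 − (27/65)(1−0) = -27/65
ω_r/ω_s = -27/65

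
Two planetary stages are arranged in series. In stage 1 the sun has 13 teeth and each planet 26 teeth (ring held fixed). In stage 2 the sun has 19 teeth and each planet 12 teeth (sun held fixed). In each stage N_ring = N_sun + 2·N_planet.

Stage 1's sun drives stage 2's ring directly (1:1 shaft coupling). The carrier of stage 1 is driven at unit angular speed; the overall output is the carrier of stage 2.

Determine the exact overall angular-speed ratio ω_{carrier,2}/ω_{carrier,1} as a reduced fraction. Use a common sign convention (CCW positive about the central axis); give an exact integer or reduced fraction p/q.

129/31

Stage 1: N_ring = 13 + 2·26 = 65
Stage 1: 13(ω_s−ω_c) = −65(ω_r−ω_c),  ω_r=0, ω_c=1
Stage 1: ω_s = 1 − (65/13)(0−1) = 6
  ⇒ ω_s¹/ω_c¹ = 6
Stage 2: N_ring = 19 + 2·12 = 43
Stage 2: 19(ω_s−ω_c) = −43(ω_r−ω_c),  ω_s=0, ω_r=1
Stage 2: 19(0−ω_c) = −43(1−ω_c)  ⇒  62ω_c = 43  ⇒  ω_c = 43/62
  ⇒ ω_c²/ω_r² = 43/62
Coupling ω_r² = ω_s¹ ⇒ overall = 6 × 43/62 = 129/31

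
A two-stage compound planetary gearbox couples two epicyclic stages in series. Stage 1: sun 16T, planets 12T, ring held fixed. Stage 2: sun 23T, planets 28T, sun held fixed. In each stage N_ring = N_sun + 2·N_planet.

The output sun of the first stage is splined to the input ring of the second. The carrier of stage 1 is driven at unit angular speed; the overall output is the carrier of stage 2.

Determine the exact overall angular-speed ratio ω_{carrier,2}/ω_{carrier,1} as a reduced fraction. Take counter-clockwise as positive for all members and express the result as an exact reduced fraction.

Stage 1: N_ring = 16 + 2·12 = 40
Stage 1: 16(ω_s−ω_c) = −40(ω_r−ω_c),  ω_r=0, ω_c=1
Stage 1: ω_s = 1 − (40/16)(0−1) = 7/2
  ⇒ ω_s¹/ω_c¹ = 7/2
Stage 2: N_ring = 23 + 2·28 = 79
Stage 2: 23(ω_s−ω_c) = −79(ω_r−ω_c),  ω_s=0, ω_r=1
Stage 2: 23(0−ω_c) = −79(1−ω_c)  ⇒  102ω_c = 79  ⇒  ω_c = 79/102
  ⇒ ω_c²/ω_r² = 79/102
Coupling ω_r² = ω_s¹ ⇒ overall = 7/2 × 79/102 = 553/204

553/204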